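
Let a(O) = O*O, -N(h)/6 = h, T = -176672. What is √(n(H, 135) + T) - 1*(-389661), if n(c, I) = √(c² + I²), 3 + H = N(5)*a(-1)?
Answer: 389661 + √(-176672 + 3*√2146) ≈ 3.8966e+5 + 420.16*I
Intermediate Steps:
N(h) = -6*h
a(O) = O²
H = -33 (H = -3 - 6*5*(-1)² = -3 - 30*1 = -3 - 30 = -33)
n(c, I) = √(I² + c²)
√(n(H, 135) + T) - 1*(-389661) = √(√(135² + (-33)²) - 176672) - 1*(-389661) = √(√(18225 + 1089) - 176672) + 389661 = √(√19314 - 176672) + 389661 = √(3*√2146 - 176672) + 389661 = √(-176672 + 3*√2146) + 389661 = 389661 + √(-176672 + 3*√2146)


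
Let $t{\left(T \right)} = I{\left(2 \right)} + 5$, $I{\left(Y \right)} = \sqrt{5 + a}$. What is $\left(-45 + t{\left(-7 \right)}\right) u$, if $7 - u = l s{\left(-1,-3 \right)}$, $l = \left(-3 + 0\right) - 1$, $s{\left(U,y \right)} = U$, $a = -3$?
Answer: $-120 + 3 \sqrt{2} \approx -115.76$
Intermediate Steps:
$l = -4$ ($l = -3 - 1 = -4$)
$I{\left(Y \right)} = \sqrt{2}$ ($I{\left(Y \right)} = \sqrt{5 - 3} = \sqrt{2}$)
$t{\left(T \right)} = 5 + \sqrt{2}$ ($t{\left(T \right)} = \sqrt{2} + 5 = 5 + \sqrt{2}$)
$u = 3$ ($u = 7 - \left(-4\right) \left(-1\right) = 7 - 4 = 3$)
$\left(-45 + t{\left(-7 \right)}\right) u = \left(-45 + \left(5 + \sqrt{2}\right)\right) 3 = \left(-40 + \sqrt{2}\right) 3 = -120 + 3 \sqrt{2}$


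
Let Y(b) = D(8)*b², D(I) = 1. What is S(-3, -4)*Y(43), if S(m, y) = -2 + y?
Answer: -11094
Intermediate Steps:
Y(b) = b² (Y(b) = 1*b² = b²)
S(-3, -4)*Y(43) = (-2 - 4)*43² = -6*1849 = -11094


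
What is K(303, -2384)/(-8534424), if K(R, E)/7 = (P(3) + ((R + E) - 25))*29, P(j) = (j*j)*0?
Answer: 71253/1422404 ≈ 0.050093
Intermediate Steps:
P(j) = 0 (P(j) = j**2*0 = 0)
K(R, E) = -5075 + 203*E + 203*R (K(R, E) = 7*((0 + ((R + E) - 25))*29) = 7*((0 + ((E + R) - 25))*29) = 7*((0 + (-25 + E + R))*29) = 7*((-25 + E + R)*29) = 7*(-725 + 29*E + 29*R) = -5075 + 203*E + 203*R)
K(303, -2384)/(-8534424) = (-5075 + 203*(-2384) + 203*303)/(-8534424) = (-5075 - 483952 + 61509)*(-1/8534424) = -427518*(-1/8534424) = 71253/1422404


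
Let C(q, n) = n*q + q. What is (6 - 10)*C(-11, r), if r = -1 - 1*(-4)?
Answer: 176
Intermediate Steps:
r = 3 (r = -1 + 4 = 3)
C(q, n) = q + n*q
(6 - 10)*C(-11, r) = (6 - 10)*(-11*(1 + 3)) = -(-44)*4 = -4*(-44) = 176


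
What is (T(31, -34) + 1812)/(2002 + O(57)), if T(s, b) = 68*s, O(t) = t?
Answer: 3920/2059 ≈ 1.9038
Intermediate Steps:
(T(31, -34) + 1812)/(2002 + O(57)) = (68*31 + 1812)/(2002 + 57) = (2108 + 1812)/2059 = 3920*(1/2059) = 3920/2059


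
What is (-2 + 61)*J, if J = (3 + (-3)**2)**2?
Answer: 8496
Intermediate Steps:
J = 144 (J = (3 + 9)**2 = 12**2 = 144)
(-2 + 61)*J = (-2 + 61)*144 = 59*144 = 8496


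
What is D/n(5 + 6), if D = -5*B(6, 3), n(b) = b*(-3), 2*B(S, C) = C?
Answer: 5/22 ≈ 0.22727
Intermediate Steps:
B(S, C) = C/2
n(b) = -3*b
D = -15/2 (D = -5*3/2 = -15/2 ≈ -7.5000)
D/n(5 + 6) = -15*(-1/(3*(5 + 6)))/2 = -15/(2*((-3*11))) = -15/2/(-33) = -15/2*(-1/33) = 5/22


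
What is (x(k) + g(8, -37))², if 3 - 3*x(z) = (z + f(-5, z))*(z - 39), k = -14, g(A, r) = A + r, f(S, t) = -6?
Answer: 1308736/9 ≈ 1.4542e+5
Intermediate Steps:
x(z) = 1 - (-39 + z)*(-6 + z)/3 (x(z) = 1 - (z - 6)*(z - 39)/3 = 1 - (-6 + z)*(-39 + z)/3 = 1 - (-39 + z)*(-6 + z)/3)
(x(k) + g(8, -37))² = ((-77 + 15*(-14) - ⅓*(-14)²) + (8 - 37))² = ((-77 - 210 - ⅓*196) - 29)² = ((-77 - 210 - 196/3) - 29)² = (-1057/3 - 29)² = (-1144/3)² = 1308736/9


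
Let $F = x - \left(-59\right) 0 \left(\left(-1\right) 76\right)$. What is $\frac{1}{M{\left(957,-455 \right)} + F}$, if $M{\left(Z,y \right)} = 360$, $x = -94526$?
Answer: $- \frac{1}{94166} \approx -1.062 \cdot 10^{-5}$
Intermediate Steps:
$F = -94526$ ($F = -94526 - \left(-59\right) 0 \left(\left(-1\right) 76\right) = -94526 - 0 \left(-76\right) = -94526 - 0 = -94526 + 0 = -94526$)
$\frac{1}{M{\left(957,-455 \right)} + F} = \frac{1}{360 - 94526} = \frac{1}{-94166} = - \frac{1}{94166}$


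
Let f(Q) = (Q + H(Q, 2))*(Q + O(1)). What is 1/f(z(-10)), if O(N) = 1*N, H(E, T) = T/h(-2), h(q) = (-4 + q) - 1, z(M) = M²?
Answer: 7/70498 ≈ 9.9294e-5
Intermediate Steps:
h(q) = -5 + q
H(E, T) = -T/7 (H(E, T) = T/(-5 - 2) = T/(-7) = T*(-⅐) = -T/7)
O(N) = N
f(Q) = (1 + Q)*(-2/7 + Q) (f(Q) = (Q - ⅐*2)*(Q + 1) = (Q - 2/7)*(1 + Q) = (-2/7 + Q)*(1 + Q) = (1 + Q)*(-2/7 + Q))
1/f(z(-10)) = 1/(-2/7 + ((-10)²)² + (5/7)*(-10)²) = 1/(-2/7 + 100² + (5/7)*100) = 1/(-2/7 + 10000 + 500/7) = 1/(70498/7) = 7/70498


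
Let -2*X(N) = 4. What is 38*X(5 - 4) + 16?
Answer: -60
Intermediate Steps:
X(N) = -2 (X(N) = -1/2*4 = -2)
38*X(5 - 4) + 16 = 38*(-2) + 16 = -76 + 16 = -60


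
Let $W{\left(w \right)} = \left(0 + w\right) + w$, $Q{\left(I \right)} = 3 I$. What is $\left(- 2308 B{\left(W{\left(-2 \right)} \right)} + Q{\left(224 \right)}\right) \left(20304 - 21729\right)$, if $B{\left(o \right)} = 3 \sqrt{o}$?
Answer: $-957600 + 19733400 i \approx -9.576 \cdot 10^{5} + 1.9733 \cdot 10^{7} i$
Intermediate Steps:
$W{\left(w \right)} = 2 w$ ($W{\left(w \right)} = w + w = 2 w$)
$\left(- 2308 B{\left(W{\left(-2 \right)} \right)} + Q{\left(224 \right)}\right) \left(20304 - 21729\right) = \left(- 2308 \cdot 3 \sqrt{2 \left(-2\right)} + 3 \cdot 224\right) \left(20304 - 21729\right) = \left(- 2308 \cdot 3 \sqrt{-4} + 672\right) \left(-1425\right) = \left(- 2308 \cdot 3 \cdot 2 i + 672\right) \left(-1425\right) = \left(- 2308 \cdot 6 i + 672\right) \left(-1425\right) = \left(- 13848 i + 672\right) \left(-1425\right) = \left(672 - 13848 i\right) \left(-1425\right) = -957600 + 19733400 i$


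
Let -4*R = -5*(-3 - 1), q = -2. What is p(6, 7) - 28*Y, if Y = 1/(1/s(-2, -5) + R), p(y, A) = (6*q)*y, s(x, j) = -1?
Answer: -202/3 ≈ -67.333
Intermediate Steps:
R = -5 (R = -(-5)*(-3 - 1)/4 = -(-5)*(-4)/4 = -¼*20 = -5)
p(y, A) = -12*y (p(y, A) = (6*(-2))*y = -12*y)
Y = -⅙ (Y = 1/(1/(-1) - 5) = 1/(-1 - 5) = 1/(-6) = -⅙ ≈ -0.16667)
p(6, 7) - 28*Y = -12*6 - 28*(-⅙) = -72 + 14/3 = -202/3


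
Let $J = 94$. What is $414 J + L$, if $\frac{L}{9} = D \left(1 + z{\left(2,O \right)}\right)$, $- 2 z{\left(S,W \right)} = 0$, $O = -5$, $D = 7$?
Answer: $38979$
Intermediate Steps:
$z{\left(S,W \right)} = 0$ ($z{\left(S,W \right)} = \left(- \frac{1}{2}\right) 0 = 0$)
$L = 63$ ($L = 9 \cdot 7 \left(1 + 0\right) = 9 \cdot 7 \cdot 1 = 9 \cdot 7 = 63$)
$414 J + L = 414 \cdot 94 + 63 = 38916 + 63 = 38979$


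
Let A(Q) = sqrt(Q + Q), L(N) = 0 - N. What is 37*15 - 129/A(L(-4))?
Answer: 555 - 129*sqrt(2)/4 ≈ 509.39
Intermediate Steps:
L(N) = -N
A(Q) = sqrt(2)*sqrt(Q) (A(Q) = sqrt(2*Q) = sqrt(2)*sqrt(Q))
37*15 - 129/A(L(-4)) = 37*15 - 129*sqrt(2)/4 = 555 - 129*sqrt(2)/4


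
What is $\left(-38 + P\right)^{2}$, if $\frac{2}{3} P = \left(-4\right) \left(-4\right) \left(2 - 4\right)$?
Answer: $7396$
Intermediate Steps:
$P = -48$ ($P = \frac{3 \left(-4\right) \left(-4\right) \left(2 - 4\right)}{2} = \frac{3 \cdot 16 \left(-2\right)}{2} = \frac{3}{2} \left(-32\right) = -48$)
$\left(-38 + P\right)^{2} = \left(-38 - 48\right)^{2} = \left(-86\right)^{2} = 7396$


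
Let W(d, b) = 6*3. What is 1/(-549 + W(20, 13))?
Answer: -1/531 ≈ -0.0018832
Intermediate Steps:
W(d, b) = 18
1/(-549 + W(20, 13)) = 1/(-549 + 18) = 1/(-531) = -1/531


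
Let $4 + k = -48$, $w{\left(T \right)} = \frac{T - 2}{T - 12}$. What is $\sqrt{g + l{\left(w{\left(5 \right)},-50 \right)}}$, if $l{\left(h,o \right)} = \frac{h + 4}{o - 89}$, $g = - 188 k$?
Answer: $\frac{\sqrt{9255198379}}{973} \approx 98.874$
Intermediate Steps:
$w{\left(T \right)} = \frac{-2 + T}{-12 + T}$
$k = -52$ ($k = -4 - 48 = -52$)
$g = 9776$ ($g = \left(-188\right) \left(-52\right) = 9776$)
$l{\left(h,o \right)} = \frac{4 + h}{-89 + o}$
$\sqrt{g + l{\left(w{\left(5 \right)},-50 \right)}} = \sqrt{9776 + \frac{4 + \frac{-2 + 5}{-12 + 5}}{-89 - 50}} = \sqrt{9776 + \frac{4 + \frac{1}{-7} \cdot 3}{-139}} = \sqrt{9776 - \frac{4 - \frac{3}{7}}{139}} = \sqrt{9776 - \frac{25}{973}} = \sqrt{\frac{9512023}{973}} = \frac{\sqrt{9255198379}}{973}$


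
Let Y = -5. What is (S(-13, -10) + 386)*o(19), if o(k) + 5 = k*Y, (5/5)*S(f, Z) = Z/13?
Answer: -500800/13 ≈ -38523.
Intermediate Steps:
S(f, Z) = Z/13
o(k) = -5 - 5*k (o(k) = -5 + k*(-5) = -5 - 5*k)
(S(-13, -10) + 386)*o(19) = ((1/13)*(-10) + 386)*(-5 - 5*19) = (-10/13 + 386)*(-5 - 95) = (5008/13)*(-100) = -500800/13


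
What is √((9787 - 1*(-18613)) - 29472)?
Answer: 4*I*√67 ≈ 32.741*I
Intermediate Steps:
√((9787 - 1*(-18613)) - 29472) = √((9787 + 18613) - 29472) = √(28400 - 29472) = √(-1072) = 4*I*√67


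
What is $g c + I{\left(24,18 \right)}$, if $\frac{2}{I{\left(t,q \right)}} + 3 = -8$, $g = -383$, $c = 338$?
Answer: $- \frac{1423996}{11} \approx -1.2945 \cdot 10^{5}$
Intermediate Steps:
$I{\left(t,q \right)} = - \frac{2}{11}$ ($I{\left(t,q \right)} = \frac{2}{-3 - 8} = \frac{2}{-11} = 2 \left(- \frac{1}{11}\right) = - \frac{2}{11}$)
$g c + I{\left(24,18 \right)} = \left(-383\right) 338 - \frac{2}{11} = -129454 - \frac{2}{11} = - \frac{1423996}{11}$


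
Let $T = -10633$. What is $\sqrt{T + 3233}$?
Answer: $10 i \sqrt{74} \approx 86.023 i$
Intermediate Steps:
$\sqrt{T + 3233} = \sqrt{-10633 + 3233} = \sqrt{-7400} = 10 i \sqrt{74}$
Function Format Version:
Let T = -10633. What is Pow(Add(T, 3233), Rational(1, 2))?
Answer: Mul(10, I, Pow(74, Rational(1, 2))) ≈ Mul(86.023, I)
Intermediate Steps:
Pow(Add(T, 3233), Rational(1, 2)) = Pow(Add(-10633, 3233), Rational(1, 2)) = Pow(-7400, Rational(1, 2)) = Mul(10, I, Pow(74, Rational(1, 2)))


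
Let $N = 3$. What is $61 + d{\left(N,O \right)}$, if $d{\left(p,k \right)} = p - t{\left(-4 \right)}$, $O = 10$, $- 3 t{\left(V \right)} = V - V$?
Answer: $64$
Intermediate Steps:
$t{\left(V \right)} = 0$ ($t{\left(V \right)} = - \frac{V - V}{3} = \left(- \frac{1}{3}\right) 0 = 0$)
$d{\left(p,k \right)} = p$ ($d{\left(p,k \right)} = p - 0 = p + 0 = p$)
$61 + d{\left(N,O \right)} = 61 + 3 = 64$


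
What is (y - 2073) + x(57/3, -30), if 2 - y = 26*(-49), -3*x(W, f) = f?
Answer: -787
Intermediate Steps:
x(W, f) = -f/3
y = 1276 (y = 2 - 26*(-49) = 2 - 1*(-1274) = 2 + 1274 = 1276)
(y - 2073) + x(57/3, -30) = (1276 - 2073) - ⅓*(-30) = -797 + 10 = -787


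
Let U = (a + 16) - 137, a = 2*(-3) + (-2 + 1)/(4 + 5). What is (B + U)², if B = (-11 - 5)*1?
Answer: 1658944/81 ≈ 20481.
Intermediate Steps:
a = -55/9 (a = -6 - 1/9 = -6 - 1*⅑ = -6 - ⅑ = -55/9 ≈ -6.1111)
B = -16 (B = -16*1 = -16)
U = -1144/9 (U = (-55/9 + 16) - 137 = 89/9 - 137 = -1144/9 ≈ -127.11)
(B + U)² = (-16 - 1144/9)² = (-1288/9)² = 1658944/81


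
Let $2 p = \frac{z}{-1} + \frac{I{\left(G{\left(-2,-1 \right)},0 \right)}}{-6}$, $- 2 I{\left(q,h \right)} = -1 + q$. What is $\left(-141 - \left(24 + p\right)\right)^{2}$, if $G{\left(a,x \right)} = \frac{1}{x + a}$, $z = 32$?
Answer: $\frac{7187761}{324} \approx 22184.0$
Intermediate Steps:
$G{\left(a,x \right)} = \frac{1}{a + x}$
$I{\left(q,h \right)} = \frac{1}{2} - \frac{q}{2}$ ($I{\left(q,h \right)} = - \frac{-1 + q}{2} = \frac{1}{2} - \frac{q}{2}$)
$p = - \frac{289}{18}$ ($p = \frac{\frac{32}{-1} + \frac{\frac{1}{2} - \frac{1}{2 \left(-2 - 1\right)}}{-6}}{2} = \frac{32 \left(-1\right) + \left(\frac{1}{2} - \frac{1}{2 \left(-3\right)}\right) \left(- \frac{1}{6}\right)}{2} = \frac{-32 + \left(\frac{1}{2} - - \frac{1}{6}\right) \left(- \frac{1}{6}\right)}{2} = \frac{-32 + \left(\frac{1}{2} + \frac{1}{6}\right) \left(- \frac{1}{6}\right)}{2} = \frac{-32 + \frac{2}{3} \left(- \frac{1}{6}\right)}{2} = \frac{-32 - \frac{1}{9}}{2} = \frac{1}{2} \left(- \frac{289}{9}\right) = - \frac{289}{18} \approx -16.056$)
$\left(-141 - \left(24 + p\right)\right)^{2} = \left(-141 - \frac{143}{18}\right)^{2} = \left(- \frac{2681}{18}\right)^{2} = \frac{7187761}{324}$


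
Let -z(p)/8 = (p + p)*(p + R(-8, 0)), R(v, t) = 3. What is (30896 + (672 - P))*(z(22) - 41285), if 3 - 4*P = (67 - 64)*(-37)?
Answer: -3159311715/2 ≈ -1.5797e+9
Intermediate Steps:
P = 57/2 (P = 3/4 - (67 - 64)*(-37)/4 = 3/4 - 3*(-37)/4 = 3/4 - 1/4*(-111) = 3/4 + 111/4 = 57/2 ≈ 28.500)
z(p) = -16*p*(3 + p) (z(p) = -8*(p + p)*(p + 3) = -8*2*p*(3 + p) = -16*p*(3 + p))
(30896 + (672 - P))*(z(22) - 41285) = (30896 + (672 - 1*57/2))*(-16*22*(3 + 22) - 41285) = (30896 + (672 - 57/2))*(-16*22*25 - 41285) = (30896 + 1287/2)*(-8800 - 41285) = (63079/2)*(-50085) = -3159311715/2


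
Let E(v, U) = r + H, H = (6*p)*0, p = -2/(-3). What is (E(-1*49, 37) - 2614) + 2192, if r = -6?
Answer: -428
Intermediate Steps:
p = ⅔ (p = -2*(-⅓) = ⅔ ≈ 0.66667)
H = 0 (H = (6*(⅔))*0 = 4*0 = 0)
E(v, U) = -6 (E(v, U) = -6 + 0 = -6)
(E(-1*49, 37) - 2614) + 2192 = (-6 - 2614) + 2192 = -2620 + 2192 = -428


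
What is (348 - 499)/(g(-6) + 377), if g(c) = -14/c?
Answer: -453/1138 ≈ -0.39807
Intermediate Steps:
(348 - 499)/(g(-6) + 377) = (348 - 499)/(-14/(-6) + 377) = -151/(-14*(-⅙) + 377) = -151/(7/3 + 377) = -151/1138/3 = -151*3/1138 = -453/1138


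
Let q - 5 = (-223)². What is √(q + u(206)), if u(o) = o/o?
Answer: 7*√1015 ≈ 223.01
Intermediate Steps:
u(o) = 1
q = 49734 (q = 5 + (-223)² = 5 + 49729 = 49734)
√(q + u(206)) = √(49734 + 1) = √49735 = 7*√1015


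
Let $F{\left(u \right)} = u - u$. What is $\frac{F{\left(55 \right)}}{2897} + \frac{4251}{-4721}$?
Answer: $- \frac{4251}{4721} \approx -0.90044$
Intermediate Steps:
$F{\left(u \right)} = 0$
$\frac{F{\left(55 \right)}}{2897} + \frac{4251}{-4721} = \frac{0}{2897} + \frac{4251}{-4721} = 0 \cdot \frac{1}{2897} + 4251 \left(- \frac{1}{4721}\right) = 0 - \frac{4251}{4721} = - \frac{4251}{4721}$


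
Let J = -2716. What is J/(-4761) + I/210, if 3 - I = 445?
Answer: -255667/166635 ≈ -1.5343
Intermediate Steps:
I = -442 (I = 3 - 1*445 = 3 - 445 = -442)
J/(-4761) + I/210 = -2716/(-4761) - 442/210 = -2716*(-1/4761) - 442*1/210 = 2716/4761 - 221/105 = -255667/166635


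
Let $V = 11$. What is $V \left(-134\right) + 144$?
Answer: $-1330$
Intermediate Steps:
$V \left(-134\right) + 144 = 11 \left(-134\right) + 144 = -1474 + 144 = -1330$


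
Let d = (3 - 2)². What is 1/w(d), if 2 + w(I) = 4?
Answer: ½ ≈ 0.50000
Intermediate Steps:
d = 1 (d = 1² = 1)
w(I) = 2 (w(I) = -2 + 4 = 2)
1/w(d) = 1/2 = ½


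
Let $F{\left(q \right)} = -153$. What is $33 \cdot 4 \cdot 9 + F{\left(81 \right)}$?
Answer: $1035$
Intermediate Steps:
$33 \cdot 4 \cdot 9 + F{\left(81 \right)} = 33 \cdot 4 \cdot 9 - 153 = 132 \cdot 9 - 153 = 1188 - 153 = 1035$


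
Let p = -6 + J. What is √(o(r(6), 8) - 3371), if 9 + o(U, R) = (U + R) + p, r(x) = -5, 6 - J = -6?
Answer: I*√3371 ≈ 58.06*I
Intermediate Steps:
J = 12 (J = 6 - 1*(-6) = 6 + 6 = 12)
p = 6 (p = -6 + 12 = 6)
o(U, R) = -3 + R + U (o(U, R) = -9 + ((U + R) + 6) = -9 + ((R + U) + 6) = -9 + (6 + R + U) = -3 + R + U)
√(o(r(6), 8) - 3371) = √((-3 + 8 - 5) - 3371) = √(0 - 3371) = √(-3371) = I*√3371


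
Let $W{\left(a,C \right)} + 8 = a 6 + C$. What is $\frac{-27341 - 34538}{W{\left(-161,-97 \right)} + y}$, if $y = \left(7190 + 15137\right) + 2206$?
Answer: $- \frac{61879}{23462} \approx -2.6374$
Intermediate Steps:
$W{\left(a,C \right)} = -8 + C + 6 a$ ($W{\left(a,C \right)} = -8 + \left(a 6 + C\right) = -8 + \left(6 a + C\right) = -8 + \left(C + 6 a\right) = -8 + C + 6 a$)
$y = 24533$ ($y = 22327 + 2206 = 24533$)
$\frac{-27341 - 34538}{W{\left(-161,-97 \right)} + y} = \frac{-27341 - 34538}{\left(-8 - 97 + 6 \left(-161\right)\right) + 24533} = - \frac{61879}{\left(-8 - 97 - 966\right) + 24533} = - \frac{61879}{-1071 + 24533} = - \frac{61879}{23462}$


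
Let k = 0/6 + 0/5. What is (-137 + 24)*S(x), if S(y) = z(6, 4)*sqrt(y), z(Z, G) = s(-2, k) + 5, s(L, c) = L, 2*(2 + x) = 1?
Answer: -339*I*sqrt(6)/2 ≈ -415.19*I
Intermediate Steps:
x = -3/2 (x = -2 + (1/2)*1 = -2 + 1/2 = -3/2 ≈ -1.5000)
k = 0 (k = 0*(1/6) + 0*(1/5) = 0 + 0 = 0)
z(Z, G) = 3 (z(Z, G) = -2 + 5 = 3)
S(y) = 3*sqrt(y)
(-137 + 24)*S(x) = (-137 + 24)*(3*sqrt(-3/2)) = -339*I*sqrt(6)/2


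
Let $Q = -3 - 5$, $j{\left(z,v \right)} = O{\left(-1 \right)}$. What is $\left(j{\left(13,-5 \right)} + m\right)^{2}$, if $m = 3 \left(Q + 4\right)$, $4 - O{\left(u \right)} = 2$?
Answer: $100$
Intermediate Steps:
$O{\left(u \right)} = 2$ ($O{\left(u \right)} = 4 - 2 = 2$)
$j{\left(z,v \right)} = 2$
$Q = -8$ ($Q = -3 - 5 = -8$)
$m = -12$ ($m = 3 \left(-8 + 4\right) = 3 \left(-4\right) = -12$)
$\left(j{\left(13,-5 \right)} + m\right)^{2} = \left(2 - 12\right)^{2} = \left(-10\right)^{2} = 100$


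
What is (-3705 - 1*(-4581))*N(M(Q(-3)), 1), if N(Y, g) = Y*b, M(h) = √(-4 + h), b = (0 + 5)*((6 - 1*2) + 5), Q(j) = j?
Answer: 39420*I*√7 ≈ 1.043e+5*I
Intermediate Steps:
b = 45 (b = 5*((6 - 2) + 5) = 5*(4 + 5) = 5*9 = 45)
N(Y, g) = 45*Y (N(Y, g) = Y*45 = 45*Y)
(-3705 - 1*(-4581))*N(M(Q(-3)), 1) = (-3705 - 1*(-4581))*(45*√(-4 - 3)) = (-3705 + 4581)*(45*√(-7)) = 876*(45*(I*√7)) = 876*(45*I*√7) = 39420*I*√7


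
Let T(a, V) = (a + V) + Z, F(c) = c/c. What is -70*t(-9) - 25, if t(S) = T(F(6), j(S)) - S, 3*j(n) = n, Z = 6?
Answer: -935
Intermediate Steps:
j(n) = n/3
F(c) = 1
T(a, V) = 6 + V + a (T(a, V) = (a + V) + 6 = (V + a) + 6 = 6 + V + a)
t(S) = 7 - 2*S/3 (t(S) = (6 + S/3 + 1) - S = (7 + S/3) - S = 7 - 2*S/3)
-70*t(-9) - 25 = -70*(7 - ⅔*(-9)) - 25 = -70*(7 + 6) - 25 = -70*13 - 25 = -910 - 25 = -935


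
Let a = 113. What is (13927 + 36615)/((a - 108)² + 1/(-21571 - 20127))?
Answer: 2107500316/1042449 ≈ 2021.7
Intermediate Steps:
(13927 + 36615)/((a - 108)² + 1/(-21571 - 20127)) = (13927 + 36615)/((113 - 108)² + 1/(-21571 - 20127)) = 50542/(5² + 1/(-41698)) = 50542/(25 - 1/41698) = 50542/(1042449/41698) = 50542*(41698/1042449) = 2107500316/1042449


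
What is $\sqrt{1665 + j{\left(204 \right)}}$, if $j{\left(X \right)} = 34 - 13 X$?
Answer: $i \sqrt{953} \approx 30.871 i$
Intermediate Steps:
$\sqrt{1665 + j{\left(204 \right)}} = \sqrt{1665 + \left(34 - 2652\right)} = \sqrt{1665 - 2618} = \sqrt{-953} = i \sqrt{953}$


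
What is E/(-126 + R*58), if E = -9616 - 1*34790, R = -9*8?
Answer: 2467/239 ≈ 10.322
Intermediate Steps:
R = -72
E = -44406 (E = -9616 - 34790 = -44406)
E/(-126 + R*58) = -44406/(-126 - 72*58) = -44406/(-126 - 4176) = -44406/(-4302) = -44406*(-1/4302) = 2467/239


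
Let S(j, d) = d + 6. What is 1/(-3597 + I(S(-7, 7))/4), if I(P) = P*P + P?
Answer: -2/7103 ≈ -0.00028157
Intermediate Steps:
S(j, d) = 6 + d
I(P) = P + P**2 (I(P) = P**2 + P = P + P**2)
1/(-3597 + I(S(-7, 7))/4) = 1/(-3597 + ((6 + 7)*(1 + (6 + 7)))/4) = 1/(-3597 + (13*(1 + 13))*(1/4)) = 1/(-3597 + (13*14)*(1/4)) = 1/(-3597 + 182*(1/4)) = 1/(-3597 + 91/2) = 1/(-7103/2) = -2/7103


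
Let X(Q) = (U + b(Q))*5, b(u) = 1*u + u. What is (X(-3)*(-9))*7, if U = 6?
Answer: 0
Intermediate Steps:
b(u) = 2*u (b(u) = u + u = 2*u)
X(Q) = 30 + 10*Q (X(Q) = (6 + 2*Q)*5 = 30 + 10*Q)
(X(-3)*(-9))*7 = ((30 + 10*(-3))*(-9))*7 = ((30 - 30)*(-9))*7 = (0*(-9))*7 = 0*7 = 0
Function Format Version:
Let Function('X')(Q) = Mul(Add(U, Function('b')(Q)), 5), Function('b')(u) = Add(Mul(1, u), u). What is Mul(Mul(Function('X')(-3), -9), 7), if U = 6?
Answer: 0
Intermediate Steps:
Function('b')(u) = Mul(2, u) (Function('b')(u) = Add(u, u) = Mul(2, u))
Function('X')(Q) = Add(30, Mul(10, Q)) (Function('X')(Q) = Mul(Add(6, Mul(2, Q)), 5) = Add(30, Mul(10, Q)))
Mul(Mul(Function('X')(-3), -9), 7) = Mul(Mul(Add(30, Mul(10, -3)), -9), 7) = Mul(Mul(Add(30, -30), -9), 7) = Mul(Mul(0, -9), 7) = Mul(0, 7) = 0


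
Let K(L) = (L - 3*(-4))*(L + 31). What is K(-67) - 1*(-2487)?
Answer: 4467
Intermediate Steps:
K(L) = (12 + L)*(31 + L) (K(L) = (L + 12)*(31 + L) = (12 + L)*(31 + L))
K(-67) - 1*(-2487) = (372 + (-67)² + 43*(-67)) - 1*(-2487) = (372 + 4489 - 2881) + 2487 = 1980 + 2487 = 4467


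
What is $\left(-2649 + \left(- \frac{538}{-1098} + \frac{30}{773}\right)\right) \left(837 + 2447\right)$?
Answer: $- \frac{3691052673544}{424377} \approx -8.6976 \cdot 10^{6}$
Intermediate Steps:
$\left(-2649 + \left(- \frac{538}{-1098} + \frac{30}{773}\right)\right) \left(837 + 2447\right) = \left(-2649 + \left(\left(-538\right) \left(- \frac{1}{1098}\right) + 30 \cdot \frac{1}{773}\right)\right) 3284 = \left(-2649 + \left(\frac{269}{549} + \frac{30}{773}\right)\right) 3284 = \left(-2649 + \frac{224407}{424377}\right) 3284 = \left(- \frac{1123950266}{424377}\right) 3284 = - \frac{3691052673544}{424377}$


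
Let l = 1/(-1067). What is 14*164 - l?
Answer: 2449833/1067 ≈ 2296.0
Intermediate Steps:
l = -1/1067 ≈ -0.00093721
14*164 - l = 14*164 - 1*(-1/1067) = 2296 + 1/1067 = 2449833/1067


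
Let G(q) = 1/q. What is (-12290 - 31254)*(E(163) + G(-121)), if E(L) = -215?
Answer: 1132840704/121 ≈ 9.3623e+6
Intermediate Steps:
(-12290 - 31254)*(E(163) + G(-121)) = (-12290 - 31254)*(-215 + 1/(-121)) = -43544*(-215 - 1/121) = -43544*(-26016/121) = 1132840704/121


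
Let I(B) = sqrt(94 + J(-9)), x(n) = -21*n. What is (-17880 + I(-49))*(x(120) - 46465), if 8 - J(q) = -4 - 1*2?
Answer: 875851800 - 293910*sqrt(3) ≈ 8.7534e+8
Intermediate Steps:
J(q) = 14 (J(q) = 8 - (-4 - 1*2) = 8 - (-4 - 2) = 8 - 1*(-6) = 8 + 6 = 14)
I(B) = 6*sqrt(3) (I(B) = sqrt(94 + 14) = sqrt(108) = 6*sqrt(3))
(-17880 + I(-49))*(x(120) - 46465) = (-17880 + 6*sqrt(3))*(-21*120 - 46465) = (-17880 + 6*sqrt(3))*(-2520 - 46465) = (-17880 + 6*sqrt(3))*(-48985) = 875851800 - 293910*sqrt(3)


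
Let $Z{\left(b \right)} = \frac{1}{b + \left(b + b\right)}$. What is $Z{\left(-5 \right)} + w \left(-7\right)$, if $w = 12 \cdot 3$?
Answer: $- \frac{3781}{15} \approx -252.07$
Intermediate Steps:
$Z{\left(b \right)} = \frac{1}{3 b}$ ($Z{\left(b \right)} = \frac{1}{b + 2 b} = \frac{1}{3 b}$)
$w = 36$
$Z{\left(-5 \right)} + w \left(-7\right) = \frac{1}{3 \left(-5\right)} + 36 \left(-7\right) = \frac{1}{3} \left(- \frac{1}{5}\right) - 252 = - \frac{1}{15} - 252 = - \frac{3781}{15}$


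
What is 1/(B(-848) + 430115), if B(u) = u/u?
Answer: 1/430116 ≈ 2.3250e-6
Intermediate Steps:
B(u) = 1
1/(B(-848) + 430115) = 1/(1 + 430115) = 1/430116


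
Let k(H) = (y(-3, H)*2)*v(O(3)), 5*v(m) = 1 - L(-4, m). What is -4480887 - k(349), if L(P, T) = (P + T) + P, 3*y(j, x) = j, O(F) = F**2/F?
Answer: -22404423/5 ≈ -4.4809e+6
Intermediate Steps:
O(F) = F
y(j, x) = j/3
L(P, T) = T + 2*P
v(m) = 9/5 - m/5 (v(m) = (1 - (m + 2*(-4)))/5 = (1 - (m - 8))/5 = (1 - (-8 + m))/5 = (1 + (8 - m))/5 = (9 - m)/5 = 9/5 - m/5)
k(H) = -12/5 (k(H) = (((1/3)*(-3))*2)*(9/5 - 1/5*3) = (-1*2)*(9/5 - 3/5) = -2*6/5 = -12/5)
-4480887 - k(349) = -4480887 - 1*(-12/5) = -4480887 + 12/5 = -22404423/5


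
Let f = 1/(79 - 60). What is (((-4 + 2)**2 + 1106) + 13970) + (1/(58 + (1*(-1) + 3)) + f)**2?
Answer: 19597974241/1299600 ≈ 15080.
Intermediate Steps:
f = 1/19 ≈ 0.052632
(((-4 + 2)**2 + 1106) + 13970) + (1/(58 + (1*(-1) + 3)) + f)**2 = (((-4 + 2)**2 + 1106) + 13970) + (1/(58 + (1*(-1) + 3)) + 1/19)**2 = (((-2)**2 + 1106) + 13970) + (1/(58 + (-1 + 3)) + 1/19)**2 = ((4 + 1106) + 13970) + (1/(58 + 2) + 1/19)**2 = (1110 + 13970) + (1/60 + 1/19)**2 = 15080 + (1/60 + 1/19)**2 = 15080 + (79/1140)**2 = 15080 + 6241/1299600 = 19597974241/1299600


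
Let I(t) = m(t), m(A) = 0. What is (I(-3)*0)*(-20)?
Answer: 0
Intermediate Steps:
I(t) = 0
(I(-3)*0)*(-20) = (0*0)*(-20) = 0*(-20) = 0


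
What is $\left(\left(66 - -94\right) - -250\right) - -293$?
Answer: $703$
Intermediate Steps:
$\left(\left(66 - -94\right) - -250\right) - -293 = \left(\left(66 + 94\right) + 250\right) + 293 = \left(160 + 250\right) + 293 = 410 + 293 = 703$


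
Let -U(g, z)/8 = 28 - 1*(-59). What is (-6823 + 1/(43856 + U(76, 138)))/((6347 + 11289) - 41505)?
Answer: 294480679/1030186040 ≈ 0.28585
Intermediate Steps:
U(g, z) = -696 (U(g, z) = -8*(28 - 1*(-59)) = -8*(28 + 59) = -8*87 = -696)
(-6823 + 1/(43856 + U(76, 138)))/((6347 + 11289) - 41505) = (-6823 + 1/(43856 - 696))/((6347 + 11289) - 41505) = (-6823 + 1/43160)/(17636 - 41505) = (-6823 + 1/43160)/(-23869) = -294480679/43160*(-1/23869) = 294480679/1030186040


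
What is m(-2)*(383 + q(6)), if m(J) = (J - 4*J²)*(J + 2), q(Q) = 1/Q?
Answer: 0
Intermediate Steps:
m(J) = (2 + J)*(J - 4*J²) (m(J) = (J - 4*J²)*(2 + J) = (2 + J)*(J - 4*J²))
m(-2)*(383 + q(6)) = (-2*(2 - 7*(-2) - 4*(-2)²))*(383 + 1/6) = (-2*(2 + 14 - 4*4))*(383 + ⅙) = -2*(2 + 14 - 16)*(2299/6) = -2*0*(2299/6) = 0*(2299/6) = 0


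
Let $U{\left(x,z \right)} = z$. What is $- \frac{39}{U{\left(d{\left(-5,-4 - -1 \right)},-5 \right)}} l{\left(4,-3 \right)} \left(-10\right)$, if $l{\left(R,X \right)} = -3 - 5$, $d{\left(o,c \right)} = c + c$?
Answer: $624$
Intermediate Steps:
$d{\left(o,c \right)} = 2 c$
$l{\left(R,X \right)} = -8$
$- \frac{39}{U{\left(d{\left(-5,-4 - -1 \right)},-5 \right)}} l{\left(4,-3 \right)} \left(-10\right) = - \frac{39}{-5} \left(-8\right) \left(-10\right) = \left(-39\right) \left(- \frac{1}{5}\right) \left(-8\right) \left(-10\right) = \frac{39}{5} \left(-8\right) \left(-10\right) = \left(- \frac{312}{5}\right) \left(-10\right) = 624$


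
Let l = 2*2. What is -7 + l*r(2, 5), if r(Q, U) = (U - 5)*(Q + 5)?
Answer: -7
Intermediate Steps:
r(Q, U) = (-5 + U)*(5 + Q)
l = 4
-7 + l*r(2, 5) = -7 + 4*(-25 - 5*2 + 5*5 + 2*5) = -7 + 4*(-25 - 10 + 25 + 10) = -7 + 4*0 = -7 + 0 = -7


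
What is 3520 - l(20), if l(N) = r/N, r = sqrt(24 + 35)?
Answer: 3520 - sqrt(59)/20 ≈ 3519.6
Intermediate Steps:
r = sqrt(59) ≈ 7.6811
l(N) = sqrt(59)/N
3520 - l(20) = 3520 - sqrt(59)/20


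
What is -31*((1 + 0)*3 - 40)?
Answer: 1147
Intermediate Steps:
-31*((1 + 0)*3 - 40) = -31*(1*3 - 40) = -31*(3 - 40) = -31*(-37) = 1147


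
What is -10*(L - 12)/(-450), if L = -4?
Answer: -16/45 ≈ -0.35556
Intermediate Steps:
-10*(L - 12)/(-450) = -10*(-4 - 12)/(-450) = -10*(-16)*(-1/450) = 160*(-1/450) = -16/45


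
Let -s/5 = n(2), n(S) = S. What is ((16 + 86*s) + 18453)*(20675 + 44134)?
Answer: 1141221681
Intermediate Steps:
s = -10 (s = -5*2 = -10)
((16 + 86*s) + 18453)*(20675 + 44134) = ((16 + 86*(-10)) + 18453)*(20675 + 44134) = ((16 - 860) + 18453)*64809 = (-844 + 18453)*64809 = 17609*64809 = 1141221681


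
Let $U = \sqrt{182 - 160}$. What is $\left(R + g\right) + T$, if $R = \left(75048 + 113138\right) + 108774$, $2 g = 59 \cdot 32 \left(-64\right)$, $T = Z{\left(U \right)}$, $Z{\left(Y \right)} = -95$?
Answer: $236449$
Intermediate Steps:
$U = \sqrt{22} \approx 4.6904$
$T = -95$
$g = -60416$ ($g = \frac{59 \cdot 32 \left(-64\right)}{2} = \frac{1888 \left(-64\right)}{2} = \frac{1}{2} \left(-120832\right) = -60416$)
$R = 296960$ ($R = 188186 + 108774 = 296960$)
$\left(R + g\right) + T = \left(296960 - 60416\right) - 95 = 236544 - 95 = 236449$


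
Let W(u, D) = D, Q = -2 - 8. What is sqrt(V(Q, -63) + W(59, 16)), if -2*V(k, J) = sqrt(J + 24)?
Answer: sqrt(64 - 2*I*sqrt(39))/2 ≈ 4.0188 - 0.38848*I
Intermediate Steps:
Q = -10
V(k, J) = -sqrt(24 + J)/2 (V(k, J) = -sqrt(J + 24)/2 = -sqrt(24 + J)/2)
sqrt(V(Q, -63) + W(59, 16)) = sqrt(-sqrt(24 - 63)/2 + 16) = sqrt(-I*sqrt(39)/2 + 16) = sqrt(16 - I*sqrt(39)/2)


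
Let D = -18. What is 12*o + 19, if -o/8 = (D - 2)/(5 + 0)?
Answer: 403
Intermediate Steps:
o = 32 (o = -8*(-18 - 2)/(5 + 0) = -(-160)/5 = -8*(-4) = 32)
12*o + 19 = 12*32 + 19 = 384 + 19 = 403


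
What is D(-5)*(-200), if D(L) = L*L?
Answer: -5000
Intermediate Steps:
D(L) = L²
D(-5)*(-200) = (-5)²*(-200) = 25*(-200) = -5000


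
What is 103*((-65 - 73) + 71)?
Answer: -6901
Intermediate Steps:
103*((-65 - 73) + 71) = 103*(-138 + 71) = 103*(-67) = -6901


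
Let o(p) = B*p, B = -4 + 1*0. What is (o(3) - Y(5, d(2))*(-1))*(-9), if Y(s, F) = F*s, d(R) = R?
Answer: 18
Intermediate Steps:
B = -4 (B = -4 + 0 = -4)
o(p) = -4*p
(o(3) - Y(5, d(2))*(-1))*(-9) = (-4*3 - 2*5*(-1))*(-9) = (-12 - 1*10*(-1))*(-9) = (-12 - 10*(-1))*(-9) = (-12 + 10)*(-9) = -2*(-9) = 18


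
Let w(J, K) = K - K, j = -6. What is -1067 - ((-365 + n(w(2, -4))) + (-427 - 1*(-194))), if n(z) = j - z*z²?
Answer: -463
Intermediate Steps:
w(J, K) = 0
n(z) = -6 - z³ (n(z) = -6 - z*z² = -6 - z³)
-1067 - ((-365 + n(w(2, -4))) + (-427 - 1*(-194))) = -1067 - ((-365 + (-6 - 1*0³)) + (-427 - 1*(-194))) = -1067 - ((-365 + (-6 - 1*0)) + (-427 + 194)) = -1067 - ((-365 + (-6 + 0)) - 233) = -1067 - ((-365 - 6) - 233) = -1067 - (-371 - 233) = -1067 - 1*(-604) = -1067 + 604 = -463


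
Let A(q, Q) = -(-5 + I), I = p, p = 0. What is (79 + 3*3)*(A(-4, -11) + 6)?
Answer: 968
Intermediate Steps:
I = 0
A(q, Q) = 5 (A(q, Q) = -(-5 + 0) = -1*(-5) = 5)
(79 + 3*3)*(A(-4, -11) + 6) = (79 + 3*3)*(5 + 6) = (79 + 9)*11 = 88*11 = 968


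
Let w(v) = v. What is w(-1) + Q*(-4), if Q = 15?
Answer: -61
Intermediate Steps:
w(-1) + Q*(-4) = -1 + 15*(-4) = -1 - 60 = -61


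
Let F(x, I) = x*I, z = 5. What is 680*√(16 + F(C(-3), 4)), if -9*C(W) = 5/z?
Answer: 1360*√35/3 ≈ 2682.0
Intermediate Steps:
C(W) = -⅑ (C(W) = -5/(9*5) = -⅑*1 = -⅑)
F(x, I) = I*x
680*√(16 + F(C(-3), 4)) = 680*√(16 + 4*(-⅑)) = 680*√(16 - 4/9) = 680*√(140/9) = 680*(2*√35/3) = 1360*√35/3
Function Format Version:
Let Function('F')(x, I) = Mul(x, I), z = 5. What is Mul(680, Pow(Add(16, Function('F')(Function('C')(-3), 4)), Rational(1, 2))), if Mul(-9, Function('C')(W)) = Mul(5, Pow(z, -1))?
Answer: Mul(Rational(1360, 3), Pow(35, Rational(1, 2))) ≈ 2682.0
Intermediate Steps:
Function('C')(W) = Rational(-1, 9) (Function('C')(W) = Mul(Rational(-1, 9), Mul(5, Pow(5, -1))) = Mul(Rational(-1, 9), Mul(5, Rational(1, 5))) = Mul(Rational(-1, 9), 1) = Rational(-1, 9))
Function('F')(x, I) = Mul(I, x)
Mul(680, Pow(Add(16, Function('F')(Function('C')(-3), 4)), Rational(1, 2))) = Mul(680, Pow(Add(16, Mul(4, Rational(-1, 9))), Rational(1, 2))) = Mul(680, Pow(Add(16, Rational(-4, 9)), Rational(1, 2))) = Mul(680, Pow(Rational(140, 9), Rational(1, 2))) = Mul(680, Mul(Rational(2, 3), Pow(35, Rational(1, 2)))) = Mul(Rational(1360, 3), Pow(35, Rational(1, 2)))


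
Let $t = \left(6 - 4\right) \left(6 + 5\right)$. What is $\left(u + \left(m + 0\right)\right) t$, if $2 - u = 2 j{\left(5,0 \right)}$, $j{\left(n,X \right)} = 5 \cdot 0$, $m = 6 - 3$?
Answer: $110$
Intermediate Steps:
$m = 3$ ($m = 6 - 3 = 3$)
$j{\left(n,X \right)} = 0$
$t = 22$ ($t = 2 \cdot 11 = 22$)
$u = 2$ ($u = 2 - 2 \cdot 0 = 2 - 0 = 2 + 0 = 2$)
$\left(u + \left(m + 0\right)\right) t = \left(2 + \left(3 + 0\right)\right) 22 = \left(2 + 3\right) 22 = 5 \cdot 22 = 110$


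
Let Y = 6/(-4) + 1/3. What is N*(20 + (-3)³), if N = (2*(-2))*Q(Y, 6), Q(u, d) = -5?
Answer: -140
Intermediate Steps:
Y = -7/6 (Y = 6*(-¼) + 1*(⅓) = -3/2 + ⅓ = -7/6 ≈ -1.1667)
N = 20 (N = (2*(-2))*(-5) = -4*(-5) = 20)
N*(20 + (-3)³) = 20*(20 + (-3)³) = 20*(20 - 27) = 20*(-7) = -140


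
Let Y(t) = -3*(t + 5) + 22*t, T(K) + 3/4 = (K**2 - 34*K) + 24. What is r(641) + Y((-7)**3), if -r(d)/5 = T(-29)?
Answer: -63133/4 ≈ -15783.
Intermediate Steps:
T(K) = 93/4 + K**2 - 34*K (T(K) = -3/4 + ((K**2 - 34*K) + 24) = -3/4 + (24 + K**2 - 34*K) = 93/4 + K**2 - 34*K)
r(d) = -37005/4 (r(d) = -5*(93/4 + (-29)**2 - 34*(-29)) = -5*(93/4 + 841 + 986) = -5*7401/4 = -37005/4)
Y(t) = -15 + 19*t (Y(t) = -3*(5 + t) + 22*t = (-15 - 3*t) + 22*t = -15 + 19*t)
r(641) + Y((-7)**3) = -37005/4 + (-15 + 19*(-7)**3) = -37005/4 + (-15 + 19*(-343)) = -37005/4 + (-15 - 6517) = -37005/4 - 6532 = -63133/4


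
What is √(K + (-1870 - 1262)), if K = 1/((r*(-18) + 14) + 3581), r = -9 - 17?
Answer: I*√51702954845/4063 ≈ 55.964*I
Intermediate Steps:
r = -26
K = 1/4063 (K = 1/((-26*(-18) + 14) + 3581) = 1/((468 + 14) + 3581) = 1/(482 + 3581) = 1/4063 ≈ 0.00024612)
√(K + (-1870 - 1262)) = √(1/4063 + (-1870 - 1262)) = √(1/4063 - 3132) = √(-12725315/4063) = I*√51702954845/4063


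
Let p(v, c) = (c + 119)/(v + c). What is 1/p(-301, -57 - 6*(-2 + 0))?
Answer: -173/37 ≈ -4.6757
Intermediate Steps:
p(v, c) = (119 + c)/(c + v)
1/p(-301, -57 - 6*(-2 + 0)) = 1/((119 + (-57 - 6*(-2 + 0)))/((-57 - 6*(-2 + 0)) - 301)) = 1/((119 + (-57 - 6*(-2)))/((-57 - 6*(-2)) - 301)) = 1/((119 + (-57 + 12))/((-57 + 12) - 301)) = 1/((119 - 45)/(-45 - 301)) = 1/(74/(-346)) = 1/(-1/346*74) = 1/(-37/173) = -173/37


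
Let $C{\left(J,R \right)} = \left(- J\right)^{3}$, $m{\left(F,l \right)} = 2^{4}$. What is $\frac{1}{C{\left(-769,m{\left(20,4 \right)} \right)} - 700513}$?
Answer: $\frac{1}{454056096} \approx 2.2024 \cdot 10^{-9}$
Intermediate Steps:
$m{\left(F,l \right)} = 16$
$C{\left(J,R \right)} = - J^{3}$
$\frac{1}{C{\left(-769,m{\left(20,4 \right)} \right)} - 700513} = \frac{1}{- \left(-769\right)^{3} - 700513} = \frac{1}{\left(-1\right) \left(-454756609\right) - 700513} = \frac{1}{454756609 - 700513} = \frac{1}{454056096}$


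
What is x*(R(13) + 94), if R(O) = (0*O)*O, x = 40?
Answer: 3760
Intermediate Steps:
R(O) = 0 (R(O) = 0*O = 0)
x*(R(13) + 94) = 40*(0 + 94) = 40*94 = 3760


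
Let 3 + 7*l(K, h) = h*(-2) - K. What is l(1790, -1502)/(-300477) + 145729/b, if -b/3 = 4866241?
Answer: -5145976868/487397832319 ≈ -0.010558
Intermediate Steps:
b = -14598723 (b = -3*4866241 = -14598723)
l(K, h) = -3/7 - 2*h/7 - K/7 (l(K, h) = -3/7 + (h*(-2) - K)/7 = -3/7 + (-2*h - K)/7 = -3/7 + (-K - 2*h)/7 = -3/7 + (-2*h/7 - K/7) = -3/7 - 2*h/7 - K/7)
l(1790, -1502)/(-300477) + 145729/b = (-3/7 - 2/7*(-1502) - ⅐*1790)/(-300477) + 145729/(-14598723) = (-3/7 + 3004/7 - 1790/7)*(-1/300477) + 145729*(-1/14598723) = 173*(-1/300477) - 145729/14598723 = -173/300477 - 145729/14598723 = -5145976868/487397832319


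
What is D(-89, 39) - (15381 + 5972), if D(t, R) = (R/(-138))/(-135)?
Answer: -132602117/6210 ≈ -21353.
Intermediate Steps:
D(t, R) = R/18630 (D(t, R) = (R*(-1/138))*(-1/135) = -R/138*(-1/135) = R/18630)
D(-89, 39) - (15381 + 5972) = (1/18630)*39 - (15381 + 5972) = 13/6210 - 1*21353 = 13/6210 - 21353 = -132602117/6210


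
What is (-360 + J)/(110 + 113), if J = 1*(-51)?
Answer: -411/223 ≈ -1.8431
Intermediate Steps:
J = -51
(-360 + J)/(110 + 113) = (-360 - 51)/(110 + 113) = -411/223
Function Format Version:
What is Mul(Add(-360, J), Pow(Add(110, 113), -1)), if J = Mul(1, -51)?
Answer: Rational(-411, 223) ≈ -1.8431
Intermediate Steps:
J = -51
Mul(Add(-360, J), Pow(Add(110, 113), -1)) = Mul(Add(-360, -51), Pow(Add(110, 113), -1)) = Mul(-411, Pow(223, -1)) = Mul(-411, Rational(1, 223)) = Rational(-411, 223)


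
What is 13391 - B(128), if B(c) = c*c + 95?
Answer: -3088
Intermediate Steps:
B(c) = 95 + c² (B(c) = c² + 95 = 95 + c²)
13391 - B(128) = 13391 - (95 + 128²) = 13391 - (95 + 16384) = 13391 - 1*16479 = 13391 - 16479 = -3088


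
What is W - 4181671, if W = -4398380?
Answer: -8580051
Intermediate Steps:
W - 4181671 = -4398380 - 4181671 = -8580051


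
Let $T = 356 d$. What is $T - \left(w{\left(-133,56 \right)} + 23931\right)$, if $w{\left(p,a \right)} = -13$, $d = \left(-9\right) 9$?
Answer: $-52754$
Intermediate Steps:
$d = -81$
$T = -28836$ ($T = 356 \left(-81\right) = -28836$)
$T - \left(w{\left(-133,56 \right)} + 23931\right) = -28836 - \left(-13 + 23931\right) = -28836 - 23918 = -52754$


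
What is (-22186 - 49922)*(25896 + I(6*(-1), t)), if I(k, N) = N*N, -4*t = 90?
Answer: -1903813443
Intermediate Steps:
t = -45/2 (t = -1/4*90 = -45/2 ≈ -22.500)
I(k, N) = N**2
(-22186 - 49922)*(25896 + I(6*(-1), t)) = (-22186 - 49922)*(25896 + (-45/2)**2) = -72108*(25896 + 2025/4) = -72108*105609/4 = -1903813443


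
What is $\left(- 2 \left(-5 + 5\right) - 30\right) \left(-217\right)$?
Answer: $6510$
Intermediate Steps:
$\left(- 2 \left(-5 + 5\right) - 30\right) \left(-217\right) = \left(\left(-2\right) 0 - 30\right) \left(-217\right) = \left(0 - 30\right) \left(-217\right) = \left(-30\right) \left(-217\right) = 6510$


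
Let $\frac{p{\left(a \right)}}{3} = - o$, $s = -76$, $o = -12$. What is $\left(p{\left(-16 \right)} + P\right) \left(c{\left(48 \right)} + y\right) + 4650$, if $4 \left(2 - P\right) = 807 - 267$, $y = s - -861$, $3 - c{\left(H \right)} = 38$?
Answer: $-68100$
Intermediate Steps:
$c{\left(H \right)} = -35$ ($c{\left(H \right)} = 3 - 38 = -35$)
$y = 785$ ($y = -76 - -861 = -76 + 861 = 785$)
$P = -133$ ($P = 2 - \frac{807 - 267}{4} = 2 - 135 = -133$)
$p{\left(a \right)} = 36$ ($p{\left(a \right)} = 3 \left(\left(-1\right) \left(-12\right)\right) = 3 \cdot 12 = 36$)
$\left(p{\left(-16 \right)} + P\right) \left(c{\left(48 \right)} + y\right) + 4650 = \left(36 - 133\right) \left(-35 + 785\right) + 4650 = \left(-97\right) 750 + 4650 = -72750 + 4650 = -68100$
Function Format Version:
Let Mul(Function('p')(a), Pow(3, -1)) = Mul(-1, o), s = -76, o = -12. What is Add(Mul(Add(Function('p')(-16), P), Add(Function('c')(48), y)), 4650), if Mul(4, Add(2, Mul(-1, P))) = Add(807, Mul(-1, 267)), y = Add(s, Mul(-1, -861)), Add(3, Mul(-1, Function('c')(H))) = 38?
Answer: -68100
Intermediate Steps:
Function('c')(H) = -35 (Function('c')(H) = Add(3, Mul(-1, 38)) = Add(3, -38) = -35)
y = 785 (y = Add(-76, Mul(-1, -861)) = Add(-76, 861) = 785)
P = -133 (P = Add(2, Mul(Rational(-1, 4), Add(807, Mul(-1, 267)))) = Add(2, Mul(Rational(-1, 4), Add(807, -267))) = Add(2, Mul(Rational(-1, 4), 540)) = Add(2, -135) = -133)
Function('p')(a) = 36 (Function('p')(a) = Mul(3, Mul(-1, -12)) = Mul(3, 12) = 36)
Add(Mul(Add(Function('p')(-16), P), Add(Function('c')(48), y)), 4650) = Add(Mul(Add(36, -133), Add(-35, 785)), 4650) = Add(Mul(-97, 750), 4650) = Add(-72750, 4650) = -68100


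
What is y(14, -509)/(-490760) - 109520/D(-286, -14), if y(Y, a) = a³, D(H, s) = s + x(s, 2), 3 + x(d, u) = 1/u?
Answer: 111847853957/16195080 ≈ 6906.3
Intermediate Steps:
x(d, u) = -3 + 1/u
D(H, s) = -5/2 + s (D(H, s) = s + (-3 + 1/2) = s + (-3 + ½) = s - 5/2 = -5/2 + s)
y(14, -509)/(-490760) - 109520/D(-286, -14) = (-509)³/(-490760) - 109520/(-5/2 - 14) = -131872229*(-1/490760) - 109520/(-33/2) = 131872229/490760 - 109520*(-2/33) = 131872229/490760 + 219040/33 = 111847853957/16195080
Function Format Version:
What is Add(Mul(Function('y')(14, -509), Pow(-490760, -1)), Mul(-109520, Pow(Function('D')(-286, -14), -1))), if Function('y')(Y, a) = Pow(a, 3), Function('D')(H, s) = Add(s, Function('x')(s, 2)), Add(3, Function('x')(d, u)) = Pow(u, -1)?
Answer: Rational(111847853957, 16195080) ≈ 6906.3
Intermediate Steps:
Function('x')(d, u) = Add(-3, Pow(u, -1))
Function('D')(H, s) = Add(Rational(-5, 2), s) (Function('D')(H, s) = Add(s, Add(-3, Pow(2, -1))) = Add(s, Add(-3, Rational(1, 2))) = Add(s, Rational(-5, 2)) = Add(Rational(-5, 2), s))
Add(Mul(Function('y')(14, -509), Pow(-490760, -1)), Mul(-109520, Pow(Function('D')(-286, -14), -1))) = Add(Mul(Pow(-509, 3), Pow(-490760, -1)), Mul(-109520, Pow(Add(Rational(-5, 2), -14), -1))) = Add(Mul(-131872229, Rational(-1, 490760)), Mul(-109520, Pow(Rational(-33, 2), -1))) = Add(Rational(131872229, 490760), Mul(-109520, Rational(-2, 33))) = Add(Rational(131872229, 490760), Rational(219040, 33)) = Rational(111847853957, 16195080)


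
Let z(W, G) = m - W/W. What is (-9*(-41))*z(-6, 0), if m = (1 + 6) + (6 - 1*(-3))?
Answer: 5535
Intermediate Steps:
m = 16 (m = 7 + (6 + 3) = 7 + 9 = 16)
z(W, G) = 15 (z(W, G) = 16 - W/W = 16 - 1*1 = 16 - 1 = 15)
(-9*(-41))*z(-6, 0) = -9*(-41)*15 = 369*15 = 5535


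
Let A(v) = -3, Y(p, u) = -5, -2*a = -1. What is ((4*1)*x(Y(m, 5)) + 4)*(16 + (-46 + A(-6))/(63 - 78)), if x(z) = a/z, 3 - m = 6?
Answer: 1734/25 ≈ 69.360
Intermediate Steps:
a = 1/2 (a = -1/2*(-1) = 1/2 ≈ 0.50000)
m = -3 (m = 3 - 1*6 = 3 - 6 = -3)
x(z) = 1/(2*z)
((4*1)*x(Y(m, 5)) + 4)*(16 + (-46 + A(-6))/(63 - 78)) = ((4*1)*((1/2)/(-5)) + 4)*(16 + (-46 - 3)/(63 - 78)) = (4*((1/2)*(-1/5)) + 4)*(16 - 49/(-15)) = (4*(-1/10) + 4)*(16 - 49*(-1/15)) = (-2/5 + 4)*(16 + 49/15) = (18/5)*(289/15) = 1734/25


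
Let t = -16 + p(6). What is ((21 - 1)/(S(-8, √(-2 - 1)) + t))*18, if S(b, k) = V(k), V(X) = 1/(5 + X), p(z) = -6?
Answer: 360*(-√3 + 5*I)/(-109*I + 22*√3) ≈ -16.497 + 0.046767*I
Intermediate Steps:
S(b, k) = 1/(5 + k)
t = -22 (t = -16 - 6 = -22)
((21 - 1)/(S(-8, √(-2 - 1)) + t))*18 = ((21 - 1)/(1/(5 + √(-2 - 1)) - 22))*18 = (20/(1/(5 + √(-3)) - 22))*18 = (20/(1/(5 + I*√3) - 22))*18 = (20/(-22 + 1/(5 + I*√3)))*18 = 360/(-22 + 1/(5 + I*√3))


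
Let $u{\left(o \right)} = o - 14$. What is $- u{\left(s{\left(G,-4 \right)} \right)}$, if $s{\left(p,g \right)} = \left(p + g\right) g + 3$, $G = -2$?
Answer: $-13$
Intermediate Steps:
$s{\left(p,g \right)} = 3 + g \left(g + p\right)$ ($s{\left(p,g \right)} = \left(g + p\right) g + 3 = g \left(g + p\right) + 3 = 3 + g \left(g + p\right)$)
$u{\left(o \right)} = -14 + o$
$- u{\left(s{\left(G,-4 \right)} \right)} = - (-14 + \left(3 + \left(-4\right)^{2} - -8\right)) = - (-14 + \left(3 + 16 + 8\right)) = - (-14 + 27) = \left(-1\right) 13 = -13$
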